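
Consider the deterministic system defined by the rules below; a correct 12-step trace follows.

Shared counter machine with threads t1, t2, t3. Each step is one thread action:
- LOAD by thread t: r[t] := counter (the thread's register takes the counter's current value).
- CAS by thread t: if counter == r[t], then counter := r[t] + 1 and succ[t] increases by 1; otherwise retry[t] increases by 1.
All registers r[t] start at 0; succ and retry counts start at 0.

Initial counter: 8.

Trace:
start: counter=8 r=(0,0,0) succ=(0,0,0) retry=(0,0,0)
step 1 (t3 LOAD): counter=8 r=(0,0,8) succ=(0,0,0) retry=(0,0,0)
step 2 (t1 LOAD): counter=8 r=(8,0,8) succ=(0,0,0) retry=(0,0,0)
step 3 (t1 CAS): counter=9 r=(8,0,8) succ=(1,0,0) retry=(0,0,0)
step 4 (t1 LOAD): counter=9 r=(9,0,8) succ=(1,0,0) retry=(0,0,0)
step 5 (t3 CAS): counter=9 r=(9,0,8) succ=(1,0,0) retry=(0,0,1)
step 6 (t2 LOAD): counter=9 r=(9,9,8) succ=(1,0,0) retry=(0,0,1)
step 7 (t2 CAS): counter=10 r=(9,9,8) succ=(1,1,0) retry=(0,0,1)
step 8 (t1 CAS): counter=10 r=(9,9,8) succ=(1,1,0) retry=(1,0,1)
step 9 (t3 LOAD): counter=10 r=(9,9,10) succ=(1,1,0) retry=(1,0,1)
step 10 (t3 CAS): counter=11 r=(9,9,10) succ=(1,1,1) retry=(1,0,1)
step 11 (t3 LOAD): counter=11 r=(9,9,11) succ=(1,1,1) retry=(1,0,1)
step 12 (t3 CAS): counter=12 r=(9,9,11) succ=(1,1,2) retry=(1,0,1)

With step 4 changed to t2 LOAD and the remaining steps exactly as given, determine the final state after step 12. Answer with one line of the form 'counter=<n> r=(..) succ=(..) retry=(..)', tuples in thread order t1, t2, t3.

(re-executing from step 4 with the substitution; state before step 4: counter=9 r=(8,0,8) succ=(1,0,0) retry=(0,0,0))
step 4 (t2 LOAD): counter=9 r=(8,9,8) succ=(1,0,0) retry=(0,0,0)
step 5 (t3 CAS): counter=9 r=(8,9,8) succ=(1,0,0) retry=(0,0,1)
step 6 (t2 LOAD): counter=9 r=(8,9,8) succ=(1,0,0) retry=(0,0,1)
step 7 (t2 CAS): counter=10 r=(8,9,8) succ=(1,1,0) retry=(0,0,1)
step 8 (t1 CAS): counter=10 r=(8,9,8) succ=(1,1,0) retry=(1,0,1)
step 9 (t3 LOAD): counter=10 r=(8,9,10) succ=(1,1,0) retry=(1,0,1)
step 10 (t3 CAS): counter=11 r=(8,9,10) succ=(1,1,1) retry=(1,0,1)
step 11 (t3 LOAD): counter=11 r=(8,9,11) succ=(1,1,1) retry=(1,0,1)
step 12 (t3 CAS): counter=12 r=(8,9,11) succ=(1,1,2) retry=(1,0,1)

counter=12 r=(8,9,11) succ=(1,1,2) retry=(1,0,1)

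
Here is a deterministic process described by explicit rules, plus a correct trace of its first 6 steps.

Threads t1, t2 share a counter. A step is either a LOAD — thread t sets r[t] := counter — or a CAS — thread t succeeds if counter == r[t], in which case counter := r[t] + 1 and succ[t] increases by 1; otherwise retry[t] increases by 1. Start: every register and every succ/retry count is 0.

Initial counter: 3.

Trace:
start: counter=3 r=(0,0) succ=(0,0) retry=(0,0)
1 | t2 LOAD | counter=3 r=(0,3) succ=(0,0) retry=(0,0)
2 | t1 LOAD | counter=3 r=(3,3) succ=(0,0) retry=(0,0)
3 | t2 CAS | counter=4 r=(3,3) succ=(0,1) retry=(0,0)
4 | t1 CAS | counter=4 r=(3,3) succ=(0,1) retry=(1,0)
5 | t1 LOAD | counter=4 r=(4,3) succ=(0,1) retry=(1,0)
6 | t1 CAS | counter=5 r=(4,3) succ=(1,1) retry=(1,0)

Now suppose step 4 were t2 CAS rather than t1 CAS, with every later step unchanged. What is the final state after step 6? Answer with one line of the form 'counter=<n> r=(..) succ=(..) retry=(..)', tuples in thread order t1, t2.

(re-executing from step 4 with the substitution; state before step 4: counter=4 r=(3,3) succ=(0,1) retry=(0,0))
4 | t2 CAS | counter=4 r=(3,3) succ=(0,1) retry=(0,1)
5 | t1 LOAD | counter=4 r=(4,3) succ=(0,1) retry=(0,1)
6 | t1 CAS | counter=5 r=(4,3) succ=(1,1) retry=(0,1)

counter=5 r=(4,3) succ=(1,1) retry=(0,1)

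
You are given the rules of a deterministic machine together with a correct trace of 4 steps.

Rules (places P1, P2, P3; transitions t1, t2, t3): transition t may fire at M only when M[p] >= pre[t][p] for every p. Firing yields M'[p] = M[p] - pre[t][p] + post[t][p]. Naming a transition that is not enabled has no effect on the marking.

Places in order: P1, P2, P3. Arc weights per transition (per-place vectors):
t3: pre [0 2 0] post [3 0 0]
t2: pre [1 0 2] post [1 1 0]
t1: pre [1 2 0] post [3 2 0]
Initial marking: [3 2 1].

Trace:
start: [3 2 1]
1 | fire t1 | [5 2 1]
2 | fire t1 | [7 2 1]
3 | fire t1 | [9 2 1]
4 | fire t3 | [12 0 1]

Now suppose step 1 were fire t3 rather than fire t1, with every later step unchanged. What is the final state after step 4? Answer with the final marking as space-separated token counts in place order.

6 0 1

(re-executing from step 1 with the substitution; state before step 1: [3 2 1])
1 | fire t3 | [6 0 1]
2 | fire t1 | [6 0 1]
3 | fire t1 | [6 0 1]
4 | fire t3 | [6 0 1]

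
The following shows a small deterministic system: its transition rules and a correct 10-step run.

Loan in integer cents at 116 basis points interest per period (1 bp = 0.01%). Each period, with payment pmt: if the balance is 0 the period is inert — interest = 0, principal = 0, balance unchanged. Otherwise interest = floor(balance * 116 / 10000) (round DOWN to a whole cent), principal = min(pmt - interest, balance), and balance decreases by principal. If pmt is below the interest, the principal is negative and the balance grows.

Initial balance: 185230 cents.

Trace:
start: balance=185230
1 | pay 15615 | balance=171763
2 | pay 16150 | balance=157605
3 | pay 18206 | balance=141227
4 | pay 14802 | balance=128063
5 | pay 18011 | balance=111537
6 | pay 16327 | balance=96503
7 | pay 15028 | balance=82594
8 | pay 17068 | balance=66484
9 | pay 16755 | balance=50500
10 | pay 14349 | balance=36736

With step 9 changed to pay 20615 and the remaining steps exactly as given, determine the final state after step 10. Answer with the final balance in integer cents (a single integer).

32832

(re-executing from step 9 with the substitution; state before step 9: balance=66484)
9 | pay 20615 | balance=46640
10 | pay 14349 | balance=32832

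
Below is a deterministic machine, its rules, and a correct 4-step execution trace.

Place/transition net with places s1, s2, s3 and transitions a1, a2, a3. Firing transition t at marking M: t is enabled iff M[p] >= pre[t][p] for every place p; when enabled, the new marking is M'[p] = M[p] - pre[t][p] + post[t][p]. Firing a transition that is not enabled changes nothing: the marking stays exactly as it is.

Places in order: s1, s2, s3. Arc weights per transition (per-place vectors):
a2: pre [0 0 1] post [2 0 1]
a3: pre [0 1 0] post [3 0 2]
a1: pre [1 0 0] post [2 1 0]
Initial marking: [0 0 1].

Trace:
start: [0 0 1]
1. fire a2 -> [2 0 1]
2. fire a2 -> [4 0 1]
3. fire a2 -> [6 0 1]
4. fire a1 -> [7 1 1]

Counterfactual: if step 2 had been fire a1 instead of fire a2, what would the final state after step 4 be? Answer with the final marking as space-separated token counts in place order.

(re-executing from step 2 with the substitution; state before step 2: [2 0 1])
2. fire a1 -> [3 1 1]
3. fire a2 -> [5 1 1]
4. fire a1 -> [6 2 1]

6 2 1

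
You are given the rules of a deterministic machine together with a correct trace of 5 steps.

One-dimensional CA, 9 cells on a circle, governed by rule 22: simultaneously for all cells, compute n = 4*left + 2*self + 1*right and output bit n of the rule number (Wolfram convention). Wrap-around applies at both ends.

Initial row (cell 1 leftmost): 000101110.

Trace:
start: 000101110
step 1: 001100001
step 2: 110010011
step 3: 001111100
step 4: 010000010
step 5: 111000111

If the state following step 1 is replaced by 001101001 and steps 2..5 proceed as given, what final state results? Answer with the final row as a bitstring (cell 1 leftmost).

100000100

state after step 1 := 001101001
step 2: 110001111
step 3: 001010000
step 4: 011011000
step 5: 100000100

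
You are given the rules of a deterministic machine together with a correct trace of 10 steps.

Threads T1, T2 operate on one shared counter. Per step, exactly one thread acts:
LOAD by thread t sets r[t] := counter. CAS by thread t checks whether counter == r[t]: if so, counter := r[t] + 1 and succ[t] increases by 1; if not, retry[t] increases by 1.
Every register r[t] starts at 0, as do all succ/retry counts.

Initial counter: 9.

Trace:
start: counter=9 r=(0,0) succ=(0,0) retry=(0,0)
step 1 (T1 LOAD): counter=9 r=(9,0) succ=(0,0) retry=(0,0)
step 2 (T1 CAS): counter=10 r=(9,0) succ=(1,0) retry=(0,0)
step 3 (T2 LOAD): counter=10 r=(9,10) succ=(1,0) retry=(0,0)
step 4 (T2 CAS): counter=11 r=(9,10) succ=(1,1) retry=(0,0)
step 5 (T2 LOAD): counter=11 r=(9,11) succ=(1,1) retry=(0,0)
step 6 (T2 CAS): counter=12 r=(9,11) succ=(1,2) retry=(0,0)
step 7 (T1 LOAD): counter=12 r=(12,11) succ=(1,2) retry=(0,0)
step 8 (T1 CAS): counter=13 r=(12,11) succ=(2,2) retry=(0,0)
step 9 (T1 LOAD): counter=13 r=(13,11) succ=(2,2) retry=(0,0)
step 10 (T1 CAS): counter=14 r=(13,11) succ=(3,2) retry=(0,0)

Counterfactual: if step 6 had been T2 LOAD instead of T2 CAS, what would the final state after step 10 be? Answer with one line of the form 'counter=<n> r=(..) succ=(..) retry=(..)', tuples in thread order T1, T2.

(re-executing from step 6 with the substitution; state before step 6: counter=11 r=(9,11) succ=(1,1) retry=(0,0))
step 6 (T2 LOAD): counter=11 r=(9,11) succ=(1,1) retry=(0,0)
step 7 (T1 LOAD): counter=11 r=(11,11) succ=(1,1) retry=(0,0)
step 8 (T1 CAS): counter=12 r=(11,11) succ=(2,1) retry=(0,0)
step 9 (T1 LOAD): counter=12 r=(12,11) succ=(2,1) retry=(0,0)
step 10 (T1 CAS): counter=13 r=(12,11) succ=(3,1) retry=(0,0)

counter=13 r=(12,11) succ=(3,1) retry=(0,0)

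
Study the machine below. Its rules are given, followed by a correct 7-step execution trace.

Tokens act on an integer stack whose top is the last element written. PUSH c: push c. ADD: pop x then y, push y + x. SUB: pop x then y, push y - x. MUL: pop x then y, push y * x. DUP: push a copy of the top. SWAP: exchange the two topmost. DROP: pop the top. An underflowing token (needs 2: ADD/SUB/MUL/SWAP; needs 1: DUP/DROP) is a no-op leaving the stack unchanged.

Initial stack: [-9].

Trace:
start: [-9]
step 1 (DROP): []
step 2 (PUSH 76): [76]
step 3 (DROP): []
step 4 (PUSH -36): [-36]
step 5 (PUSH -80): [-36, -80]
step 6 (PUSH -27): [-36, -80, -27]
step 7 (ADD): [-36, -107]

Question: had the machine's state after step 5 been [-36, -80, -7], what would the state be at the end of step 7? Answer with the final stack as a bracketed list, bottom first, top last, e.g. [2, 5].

[-36, -80, -34]

state after step 5 := [-36, -80, -7]
step 6 (PUSH -27): [-36, -80, -7, -27]
step 7 (ADD): [-36, -80, -34]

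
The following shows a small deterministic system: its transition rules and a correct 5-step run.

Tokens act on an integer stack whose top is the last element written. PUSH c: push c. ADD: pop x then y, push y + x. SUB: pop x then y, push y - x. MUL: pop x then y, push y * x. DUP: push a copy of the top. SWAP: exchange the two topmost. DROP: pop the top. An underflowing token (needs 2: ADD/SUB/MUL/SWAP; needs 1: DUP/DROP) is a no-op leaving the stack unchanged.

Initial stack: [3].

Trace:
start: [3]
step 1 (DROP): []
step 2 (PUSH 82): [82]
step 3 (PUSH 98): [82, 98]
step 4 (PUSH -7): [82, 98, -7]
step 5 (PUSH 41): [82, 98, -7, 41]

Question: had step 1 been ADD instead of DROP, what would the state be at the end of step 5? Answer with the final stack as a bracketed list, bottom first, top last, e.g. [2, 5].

[3, 82, 98, -7, 41]

(re-executing from step 1 with the substitution; state before step 1: [3])
step 1 (ADD): [3]
step 2 (PUSH 82): [3, 82]
step 3 (PUSH 98): [3, 82, 98]
step 4 (PUSH -7): [3, 82, 98, -7]
step 5 (PUSH 41): [3, 82, 98, -7, 41]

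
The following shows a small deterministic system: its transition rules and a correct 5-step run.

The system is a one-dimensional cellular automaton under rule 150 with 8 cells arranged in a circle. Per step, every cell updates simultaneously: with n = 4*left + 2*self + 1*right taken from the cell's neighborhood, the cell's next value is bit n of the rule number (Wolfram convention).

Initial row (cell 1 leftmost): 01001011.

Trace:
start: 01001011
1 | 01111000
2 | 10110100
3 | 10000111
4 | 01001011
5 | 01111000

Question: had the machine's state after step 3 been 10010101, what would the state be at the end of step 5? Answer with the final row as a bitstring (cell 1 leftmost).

state after step 3 := 10010101
4 | 01110100
5 | 10100110

10100110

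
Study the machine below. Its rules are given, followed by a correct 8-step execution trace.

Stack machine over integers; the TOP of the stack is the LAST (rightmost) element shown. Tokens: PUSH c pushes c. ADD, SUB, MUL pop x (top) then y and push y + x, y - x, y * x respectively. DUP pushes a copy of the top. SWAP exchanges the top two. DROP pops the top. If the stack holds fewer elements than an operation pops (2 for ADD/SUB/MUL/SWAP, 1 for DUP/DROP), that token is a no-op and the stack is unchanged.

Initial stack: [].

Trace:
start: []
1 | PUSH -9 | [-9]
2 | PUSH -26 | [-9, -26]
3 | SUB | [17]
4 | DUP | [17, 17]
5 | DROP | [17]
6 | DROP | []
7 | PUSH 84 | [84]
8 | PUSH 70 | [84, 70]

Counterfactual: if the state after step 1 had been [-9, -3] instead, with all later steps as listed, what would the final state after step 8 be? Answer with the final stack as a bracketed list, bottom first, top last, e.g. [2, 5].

state after step 1 := [-9, -3]
2 | PUSH -26 | [-9, -3, -26]
3 | SUB | [-9, 23]
4 | DUP | [-9, 23, 23]
5 | DROP | [-9, 23]
6 | DROP | [-9]
7 | PUSH 84 | [-9, 84]
8 | PUSH 70 | [-9, 84, 70]

[-9, 84, 70]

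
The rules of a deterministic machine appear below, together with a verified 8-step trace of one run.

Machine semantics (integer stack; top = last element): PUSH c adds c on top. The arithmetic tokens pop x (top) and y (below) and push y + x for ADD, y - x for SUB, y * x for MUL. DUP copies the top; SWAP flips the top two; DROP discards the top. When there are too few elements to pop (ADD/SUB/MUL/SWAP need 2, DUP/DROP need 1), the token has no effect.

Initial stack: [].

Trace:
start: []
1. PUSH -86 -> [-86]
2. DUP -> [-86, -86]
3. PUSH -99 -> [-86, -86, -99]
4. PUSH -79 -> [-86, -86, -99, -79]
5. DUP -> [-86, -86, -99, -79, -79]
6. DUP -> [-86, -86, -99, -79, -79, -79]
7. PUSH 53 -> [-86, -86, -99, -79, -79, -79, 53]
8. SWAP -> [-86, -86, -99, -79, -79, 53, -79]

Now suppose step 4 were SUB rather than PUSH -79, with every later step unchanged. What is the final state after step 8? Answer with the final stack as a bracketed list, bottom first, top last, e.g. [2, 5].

[-86, 13, 13, 53, 13]

(re-executing from step 4 with the substitution; state before step 4: [-86, -86, -99])
4. SUB -> [-86, 13]
5. DUP -> [-86, 13, 13]
6. DUP -> [-86, 13, 13, 13]
7. PUSH 53 -> [-86, 13, 13, 13, 53]
8. SWAP -> [-86, 13, 13, 53, 13]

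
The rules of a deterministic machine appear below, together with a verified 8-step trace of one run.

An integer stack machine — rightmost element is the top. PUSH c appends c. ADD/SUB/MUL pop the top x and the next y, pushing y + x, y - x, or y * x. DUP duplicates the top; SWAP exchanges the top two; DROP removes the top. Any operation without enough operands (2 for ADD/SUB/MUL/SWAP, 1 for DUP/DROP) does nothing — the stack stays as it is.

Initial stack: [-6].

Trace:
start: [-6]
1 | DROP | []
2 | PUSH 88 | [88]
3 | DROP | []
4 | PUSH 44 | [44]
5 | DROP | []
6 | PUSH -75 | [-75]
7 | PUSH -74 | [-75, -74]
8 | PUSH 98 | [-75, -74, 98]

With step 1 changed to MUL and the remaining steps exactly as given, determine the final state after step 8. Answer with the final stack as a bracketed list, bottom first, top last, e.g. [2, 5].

(re-executing from step 1 with the substitution; state before step 1: [-6])
1 | MUL | [-6]
2 | PUSH 88 | [-6, 88]
3 | DROP | [-6]
4 | PUSH 44 | [-6, 44]
5 | DROP | [-6]
6 | PUSH -75 | [-6, -75]
7 | PUSH -74 | [-6, -75, -74]
8 | PUSH 98 | [-6, -75, -74, 98]

[-6, -75, -74, 98]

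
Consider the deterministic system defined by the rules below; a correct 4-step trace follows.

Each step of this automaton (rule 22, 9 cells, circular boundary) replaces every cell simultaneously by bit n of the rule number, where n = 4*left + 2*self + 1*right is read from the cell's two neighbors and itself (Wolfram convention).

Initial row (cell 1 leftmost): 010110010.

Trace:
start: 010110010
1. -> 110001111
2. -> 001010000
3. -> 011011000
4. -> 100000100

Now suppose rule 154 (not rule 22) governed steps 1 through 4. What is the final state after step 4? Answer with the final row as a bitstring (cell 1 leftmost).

(re-executing steps 1..4 under rule 154; state before step 1: 010110010)
1. -> 100101101
2. -> 011001001
3. -> 010110110
4. -> 100100101

100100101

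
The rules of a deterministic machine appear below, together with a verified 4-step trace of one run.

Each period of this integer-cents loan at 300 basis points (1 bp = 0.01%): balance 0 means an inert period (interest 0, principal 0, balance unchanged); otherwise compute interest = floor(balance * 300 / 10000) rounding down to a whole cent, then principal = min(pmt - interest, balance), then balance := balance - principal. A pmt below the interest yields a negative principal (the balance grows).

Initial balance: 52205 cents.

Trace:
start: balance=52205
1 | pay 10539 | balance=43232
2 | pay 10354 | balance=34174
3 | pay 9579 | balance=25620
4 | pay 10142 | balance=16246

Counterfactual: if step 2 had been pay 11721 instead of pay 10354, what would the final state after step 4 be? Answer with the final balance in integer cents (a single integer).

14796

(re-executing from step 2 with the substitution; state before step 2: balance=43232)
2 | pay 11721 | balance=32807
3 | pay 9579 | balance=24212
4 | pay 10142 | balance=14796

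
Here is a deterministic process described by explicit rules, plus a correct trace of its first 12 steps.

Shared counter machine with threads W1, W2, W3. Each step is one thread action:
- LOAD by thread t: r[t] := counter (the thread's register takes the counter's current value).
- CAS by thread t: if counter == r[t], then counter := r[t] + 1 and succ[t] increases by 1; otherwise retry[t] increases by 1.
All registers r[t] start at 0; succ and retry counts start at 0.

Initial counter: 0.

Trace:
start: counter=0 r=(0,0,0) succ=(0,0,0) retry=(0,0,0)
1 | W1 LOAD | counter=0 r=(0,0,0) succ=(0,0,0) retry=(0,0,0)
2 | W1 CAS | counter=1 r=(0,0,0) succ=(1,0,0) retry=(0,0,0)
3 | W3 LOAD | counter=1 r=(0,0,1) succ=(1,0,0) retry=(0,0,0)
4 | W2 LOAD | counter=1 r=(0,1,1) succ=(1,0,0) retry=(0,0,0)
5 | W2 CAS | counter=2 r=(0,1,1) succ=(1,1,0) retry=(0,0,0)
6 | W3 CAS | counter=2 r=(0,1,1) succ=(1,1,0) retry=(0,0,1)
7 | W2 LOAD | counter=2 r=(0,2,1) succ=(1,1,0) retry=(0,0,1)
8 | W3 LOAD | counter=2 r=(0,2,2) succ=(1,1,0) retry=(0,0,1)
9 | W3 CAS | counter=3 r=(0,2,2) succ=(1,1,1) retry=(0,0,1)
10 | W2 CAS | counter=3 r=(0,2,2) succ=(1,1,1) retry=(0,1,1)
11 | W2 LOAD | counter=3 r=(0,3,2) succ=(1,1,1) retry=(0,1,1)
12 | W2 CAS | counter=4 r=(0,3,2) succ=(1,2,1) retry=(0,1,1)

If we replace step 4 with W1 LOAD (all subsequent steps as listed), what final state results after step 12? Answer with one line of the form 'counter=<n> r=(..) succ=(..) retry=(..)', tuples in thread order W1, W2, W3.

counter=4 r=(1,3,2) succ=(1,1,2) retry=(0,2,0)

(re-executing from step 4 with the substitution; state before step 4: counter=1 r=(0,0,1) succ=(1,0,0) retry=(0,0,0))
4 | W1 LOAD | counter=1 r=(1,0,1) succ=(1,0,0) retry=(0,0,0)
5 | W2 CAS | counter=1 r=(1,0,1) succ=(1,0,0) retry=(0,1,0)
6 | W3 CAS | counter=2 r=(1,0,1) succ=(1,0,1) retry=(0,1,0)
7 | W2 LOAD | counter=2 r=(1,2,1) succ=(1,0,1) retry=(0,1,0)
8 | W3 LOAD | counter=2 r=(1,2,2) succ=(1,0,1) retry=(0,1,0)
9 | W3 CAS | counter=3 r=(1,2,2) succ=(1,0,2) retry=(0,1,0)
10 | W2 CAS | counter=3 r=(1,2,2) succ=(1,0,2) retry=(0,2,0)
11 | W2 LOAD | counter=3 r=(1,3,2) succ=(1,0,2) retry=(0,2,0)
12 | W2 CAS | counter=4 r=(1,3,2) succ=(1,1,2) retry=(0,2,0)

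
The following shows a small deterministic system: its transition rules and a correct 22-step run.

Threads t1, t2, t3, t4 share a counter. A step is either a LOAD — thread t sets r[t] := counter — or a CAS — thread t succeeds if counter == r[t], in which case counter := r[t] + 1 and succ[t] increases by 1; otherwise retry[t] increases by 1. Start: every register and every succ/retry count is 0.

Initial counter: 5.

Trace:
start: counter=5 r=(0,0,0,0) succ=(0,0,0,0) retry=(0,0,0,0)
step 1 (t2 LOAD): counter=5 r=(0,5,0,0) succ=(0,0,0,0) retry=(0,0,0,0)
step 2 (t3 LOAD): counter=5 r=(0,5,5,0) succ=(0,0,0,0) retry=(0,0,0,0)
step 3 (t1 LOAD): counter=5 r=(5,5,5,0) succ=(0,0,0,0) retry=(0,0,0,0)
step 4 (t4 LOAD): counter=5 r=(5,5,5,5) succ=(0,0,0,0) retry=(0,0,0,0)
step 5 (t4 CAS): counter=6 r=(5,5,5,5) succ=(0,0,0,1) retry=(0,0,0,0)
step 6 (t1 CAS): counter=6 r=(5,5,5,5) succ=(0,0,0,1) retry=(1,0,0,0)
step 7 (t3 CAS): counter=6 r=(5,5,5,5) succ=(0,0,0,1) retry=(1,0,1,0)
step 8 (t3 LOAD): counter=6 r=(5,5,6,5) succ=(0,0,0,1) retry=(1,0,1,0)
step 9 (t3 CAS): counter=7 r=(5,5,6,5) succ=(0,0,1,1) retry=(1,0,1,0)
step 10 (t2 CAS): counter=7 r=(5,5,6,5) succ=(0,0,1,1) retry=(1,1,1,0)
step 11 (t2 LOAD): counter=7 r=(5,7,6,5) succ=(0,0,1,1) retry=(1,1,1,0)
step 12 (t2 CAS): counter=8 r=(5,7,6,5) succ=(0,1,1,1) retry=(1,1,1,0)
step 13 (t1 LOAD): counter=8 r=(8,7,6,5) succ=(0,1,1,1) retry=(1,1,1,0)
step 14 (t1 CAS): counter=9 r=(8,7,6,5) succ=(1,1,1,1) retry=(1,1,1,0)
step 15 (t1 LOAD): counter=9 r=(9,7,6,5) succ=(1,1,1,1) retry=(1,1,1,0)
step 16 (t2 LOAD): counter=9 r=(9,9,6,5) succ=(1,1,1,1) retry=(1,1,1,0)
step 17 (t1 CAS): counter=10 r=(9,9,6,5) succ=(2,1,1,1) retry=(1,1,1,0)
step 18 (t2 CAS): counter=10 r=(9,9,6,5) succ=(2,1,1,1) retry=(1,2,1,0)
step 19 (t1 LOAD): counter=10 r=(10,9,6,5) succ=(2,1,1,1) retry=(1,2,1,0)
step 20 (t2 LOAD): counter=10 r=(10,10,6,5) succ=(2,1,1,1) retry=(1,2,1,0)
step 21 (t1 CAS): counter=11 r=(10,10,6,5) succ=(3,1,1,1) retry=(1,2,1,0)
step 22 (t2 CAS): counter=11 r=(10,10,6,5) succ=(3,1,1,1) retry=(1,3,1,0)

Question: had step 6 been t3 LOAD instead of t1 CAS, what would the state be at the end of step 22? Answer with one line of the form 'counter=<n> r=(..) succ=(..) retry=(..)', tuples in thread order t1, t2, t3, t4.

(re-executing from step 6 with the substitution; state before step 6: counter=6 r=(5,5,5,5) succ=(0,0,0,1) retry=(0,0,0,0))
step 6 (t3 LOAD): counter=6 r=(5,5,6,5) succ=(0,0,0,1) retry=(0,0,0,0)
step 7 (t3 CAS): counter=7 r=(5,5,6,5) succ=(0,0,1,1) retry=(0,0,0,0)
step 8 (t3 LOAD): counter=7 r=(5,5,7,5) succ=(0,0,1,1) retry=(0,0,0,0)
step 9 (t3 CAS): counter=8 r=(5,5,7,5) succ=(0,0,2,1) retry=(0,0,0,0)
step 10 (t2 CAS): counter=8 r=(5,5,7,5) succ=(0,0,2,1) retry=(0,1,0,0)
step 11 (t2 LOAD): counter=8 r=(5,8,7,5) succ=(0,0,2,1) retry=(0,1,0,0)
step 12 (t2 CAS): counter=9 r=(5,8,7,5) succ=(0,1,2,1) retry=(0,1,0,0)
step 13 (t1 LOAD): counter=9 r=(9,8,7,5) succ=(0,1,2,1) retry=(0,1,0,0)
step 14 (t1 CAS): counter=10 r=(9,8,7,5) succ=(1,1,2,1) retry=(0,1,0,0)
step 15 (t1 LOAD): counter=10 r=(10,8,7,5) succ=(1,1,2,1) retry=(0,1,0,0)
step 16 (t2 LOAD): counter=10 r=(10,10,7,5) succ=(1,1,2,1) retry=(0,1,0,0)
step 17 (t1 CAS): counter=11 r=(10,10,7,5) succ=(2,1,2,1) retry=(0,1,0,0)
step 18 (t2 CAS): counter=11 r=(10,10,7,5) succ=(2,1,2,1) retry=(0,2,0,0)
step 19 (t1 LOAD): counter=11 r=(11,10,7,5) succ=(2,1,2,1) retry=(0,2,0,0)
step 20 (t2 LOAD): counter=11 r=(11,11,7,5) succ=(2,1,2,1) retry=(0,2,0,0)
step 21 (t1 CAS): counter=12 r=(11,11,7,5) succ=(3,1,2,1) retry=(0,2,0,0)
step 22 (t2 CAS): counter=12 r=(11,11,7,5) succ=(3,1,2,1) retry=(0,3,0,0)

counter=12 r=(11,11,7,5) succ=(3,1,2,1) retry=(0,3,0,0)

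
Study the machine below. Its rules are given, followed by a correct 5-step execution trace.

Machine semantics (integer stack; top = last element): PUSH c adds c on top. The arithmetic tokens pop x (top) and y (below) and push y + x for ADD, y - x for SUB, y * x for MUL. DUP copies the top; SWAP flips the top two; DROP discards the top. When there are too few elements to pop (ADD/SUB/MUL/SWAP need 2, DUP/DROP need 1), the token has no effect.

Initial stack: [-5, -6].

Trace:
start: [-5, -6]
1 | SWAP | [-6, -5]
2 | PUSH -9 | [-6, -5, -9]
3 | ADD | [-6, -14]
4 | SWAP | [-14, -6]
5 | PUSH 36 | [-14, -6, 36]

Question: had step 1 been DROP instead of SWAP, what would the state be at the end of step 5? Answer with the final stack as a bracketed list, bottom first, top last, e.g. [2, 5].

[-14, 36]

(re-executing from step 1 with the substitution; state before step 1: [-5, -6])
1 | DROP | [-5]
2 | PUSH -9 | [-5, -9]
3 | ADD | [-14]
4 | SWAP | [-14]
5 | PUSH 36 | [-14, 36]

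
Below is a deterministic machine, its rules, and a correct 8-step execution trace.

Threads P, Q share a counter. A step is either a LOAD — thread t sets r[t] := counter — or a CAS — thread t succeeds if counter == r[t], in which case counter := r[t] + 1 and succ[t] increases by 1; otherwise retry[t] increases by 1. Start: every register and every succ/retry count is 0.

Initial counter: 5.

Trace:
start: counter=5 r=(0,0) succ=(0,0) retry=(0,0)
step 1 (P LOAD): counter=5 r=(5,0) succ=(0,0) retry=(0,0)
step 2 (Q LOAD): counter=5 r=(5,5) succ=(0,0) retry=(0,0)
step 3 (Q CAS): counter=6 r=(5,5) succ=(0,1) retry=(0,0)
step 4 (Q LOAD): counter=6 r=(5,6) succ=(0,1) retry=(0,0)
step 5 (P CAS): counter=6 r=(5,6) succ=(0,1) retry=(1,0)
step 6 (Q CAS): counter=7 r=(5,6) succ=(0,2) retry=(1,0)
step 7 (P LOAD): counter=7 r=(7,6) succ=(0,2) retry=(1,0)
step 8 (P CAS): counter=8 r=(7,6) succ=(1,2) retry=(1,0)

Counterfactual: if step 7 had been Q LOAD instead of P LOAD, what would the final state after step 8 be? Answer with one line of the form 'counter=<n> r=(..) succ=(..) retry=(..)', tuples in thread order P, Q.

(re-executing from step 7 with the substitution; state before step 7: counter=7 r=(5,6) succ=(0,2) retry=(1,0))
step 7 (Q LOAD): counter=7 r=(5,7) succ=(0,2) retry=(1,0)
step 8 (P CAS): counter=7 r=(5,7) succ=(0,2) retry=(2,0)

counter=7 r=(5,7) succ=(0,2) retry=(2,0)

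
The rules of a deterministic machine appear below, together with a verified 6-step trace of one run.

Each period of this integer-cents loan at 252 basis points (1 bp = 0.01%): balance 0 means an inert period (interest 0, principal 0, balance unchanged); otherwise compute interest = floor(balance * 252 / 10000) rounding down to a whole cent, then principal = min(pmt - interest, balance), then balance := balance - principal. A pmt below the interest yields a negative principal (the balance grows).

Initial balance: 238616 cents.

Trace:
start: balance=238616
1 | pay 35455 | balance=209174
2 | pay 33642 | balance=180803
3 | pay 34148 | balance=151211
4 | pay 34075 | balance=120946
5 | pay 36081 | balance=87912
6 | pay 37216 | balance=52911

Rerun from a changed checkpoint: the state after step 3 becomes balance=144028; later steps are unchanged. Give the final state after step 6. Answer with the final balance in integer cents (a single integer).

state after step 3 := balance=144028
4 | pay 34075 | balance=113582
5 | pay 36081 | balance=80363
6 | pay 37216 | balance=45172

45172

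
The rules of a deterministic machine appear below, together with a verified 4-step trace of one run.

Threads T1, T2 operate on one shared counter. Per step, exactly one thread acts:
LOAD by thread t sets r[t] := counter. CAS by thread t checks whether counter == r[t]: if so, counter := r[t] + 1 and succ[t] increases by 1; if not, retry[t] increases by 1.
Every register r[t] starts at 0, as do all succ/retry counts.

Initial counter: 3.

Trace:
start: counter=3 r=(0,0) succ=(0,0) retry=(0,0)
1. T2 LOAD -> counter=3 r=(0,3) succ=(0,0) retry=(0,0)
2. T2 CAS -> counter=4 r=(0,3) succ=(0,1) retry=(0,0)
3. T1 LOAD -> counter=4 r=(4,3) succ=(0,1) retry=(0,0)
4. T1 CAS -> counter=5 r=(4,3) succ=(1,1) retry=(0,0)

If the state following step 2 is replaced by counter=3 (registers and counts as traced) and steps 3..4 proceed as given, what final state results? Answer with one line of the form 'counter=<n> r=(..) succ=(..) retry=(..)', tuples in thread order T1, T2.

state after step 2 := counter=3 r=(0,3) succ=(0,1) retry=(0,0)
3. T1 LOAD -> counter=3 r=(3,3) succ=(0,1) retry=(0,0)
4. T1 CAS -> counter=4 r=(3,3) succ=(1,1) retry=(0,0)

counter=4 r=(3,3) succ=(1,1) retry=(0,0)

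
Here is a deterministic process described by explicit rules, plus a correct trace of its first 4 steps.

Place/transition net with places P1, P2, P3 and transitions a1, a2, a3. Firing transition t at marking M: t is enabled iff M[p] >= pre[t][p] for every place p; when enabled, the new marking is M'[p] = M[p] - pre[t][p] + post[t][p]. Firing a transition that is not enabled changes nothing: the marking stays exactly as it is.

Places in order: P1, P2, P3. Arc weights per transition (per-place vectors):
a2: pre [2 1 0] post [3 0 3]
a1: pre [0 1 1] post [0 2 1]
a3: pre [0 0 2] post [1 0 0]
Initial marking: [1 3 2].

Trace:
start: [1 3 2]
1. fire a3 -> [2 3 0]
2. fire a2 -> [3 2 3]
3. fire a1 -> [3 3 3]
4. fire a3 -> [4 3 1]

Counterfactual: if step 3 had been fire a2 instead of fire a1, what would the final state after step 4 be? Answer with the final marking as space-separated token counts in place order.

5 1 4

(re-executing from step 3 with the substitution; state before step 3: [3 2 3])
3. fire a2 -> [4 1 6]
4. fire a3 -> [5 1 4]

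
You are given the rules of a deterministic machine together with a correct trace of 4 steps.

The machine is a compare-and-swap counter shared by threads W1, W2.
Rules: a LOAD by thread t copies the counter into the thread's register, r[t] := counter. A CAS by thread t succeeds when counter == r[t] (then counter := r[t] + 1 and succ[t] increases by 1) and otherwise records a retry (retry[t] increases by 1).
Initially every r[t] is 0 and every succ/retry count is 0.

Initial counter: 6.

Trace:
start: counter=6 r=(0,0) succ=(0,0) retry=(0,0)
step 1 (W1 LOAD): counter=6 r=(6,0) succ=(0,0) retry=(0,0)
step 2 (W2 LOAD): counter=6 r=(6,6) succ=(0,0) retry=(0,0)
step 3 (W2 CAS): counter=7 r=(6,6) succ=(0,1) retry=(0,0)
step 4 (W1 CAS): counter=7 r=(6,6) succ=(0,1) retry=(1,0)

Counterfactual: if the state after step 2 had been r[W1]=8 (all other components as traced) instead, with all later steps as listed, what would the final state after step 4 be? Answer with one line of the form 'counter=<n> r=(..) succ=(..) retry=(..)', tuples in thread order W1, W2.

counter=7 r=(8,6) succ=(0,1) retry=(1,0)

state after step 2 := counter=6 r=(8,6) succ=(0,0) retry=(0,0)
step 3 (W2 CAS): counter=7 r=(8,6) succ=(0,1) retry=(0,0)
step 4 (W1 CAS): counter=7 r=(8,6) succ=(0,1) retry=(1,0)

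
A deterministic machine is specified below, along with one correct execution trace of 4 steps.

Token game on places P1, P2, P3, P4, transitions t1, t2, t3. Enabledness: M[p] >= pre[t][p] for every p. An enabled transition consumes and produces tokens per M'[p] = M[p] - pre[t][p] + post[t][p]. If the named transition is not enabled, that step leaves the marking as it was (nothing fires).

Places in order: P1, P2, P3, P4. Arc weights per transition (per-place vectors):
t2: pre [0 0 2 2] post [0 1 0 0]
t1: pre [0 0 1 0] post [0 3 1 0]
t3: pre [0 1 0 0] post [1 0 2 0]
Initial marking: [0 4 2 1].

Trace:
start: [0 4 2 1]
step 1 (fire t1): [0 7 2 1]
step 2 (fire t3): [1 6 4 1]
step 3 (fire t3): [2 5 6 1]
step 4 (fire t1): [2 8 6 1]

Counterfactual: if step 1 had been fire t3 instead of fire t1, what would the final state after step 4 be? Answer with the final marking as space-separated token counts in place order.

3 4 8 1

(re-executing from step 1 with the substitution; state before step 1: [0 4 2 1])
step 1 (fire t3): [1 3 4 1]
step 2 (fire t3): [2 2 6 1]
step 3 (fire t3): [3 1 8 1]
step 4 (fire t1): [3 4 8 1]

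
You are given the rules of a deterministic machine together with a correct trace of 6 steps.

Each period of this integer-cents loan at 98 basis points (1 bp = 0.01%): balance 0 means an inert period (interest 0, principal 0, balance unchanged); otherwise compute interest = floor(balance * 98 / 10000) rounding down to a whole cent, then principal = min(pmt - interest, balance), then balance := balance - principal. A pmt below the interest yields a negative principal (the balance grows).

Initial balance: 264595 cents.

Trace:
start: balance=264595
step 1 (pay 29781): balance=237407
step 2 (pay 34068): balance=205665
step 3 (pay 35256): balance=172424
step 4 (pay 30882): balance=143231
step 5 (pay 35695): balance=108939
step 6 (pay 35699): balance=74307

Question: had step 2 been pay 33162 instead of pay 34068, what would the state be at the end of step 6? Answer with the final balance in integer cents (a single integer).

75249

(re-executing from step 2 with the substitution; state before step 2: balance=237407)
step 2 (pay 33162): balance=206571
step 3 (pay 35256): balance=173339
step 4 (pay 30882): balance=144155
step 5 (pay 35695): balance=109872
step 6 (pay 35699): balance=75249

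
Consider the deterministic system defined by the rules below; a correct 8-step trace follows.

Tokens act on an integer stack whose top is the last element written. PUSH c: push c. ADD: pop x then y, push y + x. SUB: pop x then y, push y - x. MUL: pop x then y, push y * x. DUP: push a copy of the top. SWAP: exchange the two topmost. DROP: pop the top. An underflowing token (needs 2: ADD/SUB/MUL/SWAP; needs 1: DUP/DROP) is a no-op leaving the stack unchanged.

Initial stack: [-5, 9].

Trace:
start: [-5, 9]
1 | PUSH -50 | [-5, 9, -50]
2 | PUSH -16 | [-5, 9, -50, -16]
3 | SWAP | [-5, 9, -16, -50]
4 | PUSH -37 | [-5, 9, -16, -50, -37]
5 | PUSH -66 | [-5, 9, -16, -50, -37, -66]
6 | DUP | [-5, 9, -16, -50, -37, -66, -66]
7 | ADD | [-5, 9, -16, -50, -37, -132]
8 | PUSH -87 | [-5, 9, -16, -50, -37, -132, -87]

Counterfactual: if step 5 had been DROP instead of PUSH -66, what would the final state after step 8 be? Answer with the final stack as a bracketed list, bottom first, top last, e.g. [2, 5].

(re-executing from step 5 with the substitution; state before step 5: [-5, 9, -16, -50, -37])
5 | DROP | [-5, 9, -16, -50]
6 | DUP | [-5, 9, -16, -50, -50]
7 | ADD | [-5, 9, -16, -100]
8 | PUSH -87 | [-5, 9, -16, -100, -87]

[-5, 9, -16, -100, -87]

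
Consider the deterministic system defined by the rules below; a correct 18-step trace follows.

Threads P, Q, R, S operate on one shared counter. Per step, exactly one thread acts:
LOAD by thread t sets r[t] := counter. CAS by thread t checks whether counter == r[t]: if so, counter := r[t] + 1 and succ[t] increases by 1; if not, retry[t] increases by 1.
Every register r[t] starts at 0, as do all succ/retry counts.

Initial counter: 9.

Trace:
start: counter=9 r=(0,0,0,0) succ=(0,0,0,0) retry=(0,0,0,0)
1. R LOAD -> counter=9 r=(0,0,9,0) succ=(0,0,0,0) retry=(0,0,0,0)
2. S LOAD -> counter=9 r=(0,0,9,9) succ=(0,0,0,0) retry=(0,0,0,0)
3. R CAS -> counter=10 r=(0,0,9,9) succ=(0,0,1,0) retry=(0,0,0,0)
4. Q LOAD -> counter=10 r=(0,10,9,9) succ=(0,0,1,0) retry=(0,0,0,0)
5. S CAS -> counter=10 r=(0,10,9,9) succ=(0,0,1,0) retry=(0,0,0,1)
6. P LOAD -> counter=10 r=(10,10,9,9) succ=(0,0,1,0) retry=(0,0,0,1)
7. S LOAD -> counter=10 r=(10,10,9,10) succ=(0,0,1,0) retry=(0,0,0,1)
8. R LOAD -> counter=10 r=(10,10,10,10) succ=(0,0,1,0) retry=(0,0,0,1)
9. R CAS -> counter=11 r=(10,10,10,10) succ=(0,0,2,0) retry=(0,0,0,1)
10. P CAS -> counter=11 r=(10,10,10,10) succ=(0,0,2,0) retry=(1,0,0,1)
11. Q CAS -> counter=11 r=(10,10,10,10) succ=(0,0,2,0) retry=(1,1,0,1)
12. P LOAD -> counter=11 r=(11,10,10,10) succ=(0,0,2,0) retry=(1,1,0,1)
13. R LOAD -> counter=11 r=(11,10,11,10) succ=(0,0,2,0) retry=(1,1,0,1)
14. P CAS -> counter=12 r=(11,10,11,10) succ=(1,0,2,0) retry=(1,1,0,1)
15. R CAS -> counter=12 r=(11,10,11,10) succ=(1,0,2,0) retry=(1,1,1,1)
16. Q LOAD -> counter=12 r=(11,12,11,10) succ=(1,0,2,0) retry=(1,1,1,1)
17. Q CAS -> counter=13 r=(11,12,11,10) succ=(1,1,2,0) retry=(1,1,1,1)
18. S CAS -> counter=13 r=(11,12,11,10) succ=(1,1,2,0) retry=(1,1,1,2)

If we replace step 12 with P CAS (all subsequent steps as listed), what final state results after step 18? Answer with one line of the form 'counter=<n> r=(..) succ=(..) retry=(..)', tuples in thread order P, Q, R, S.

(re-executing from step 12 with the substitution; state before step 12: counter=11 r=(10,10,10,10) succ=(0,0,2,0) retry=(1,1,0,1))
12. P CAS -> counter=11 r=(10,10,10,10) succ=(0,0,2,0) retry=(2,1,0,1)
13. R LOAD -> counter=11 r=(10,10,11,10) succ=(0,0,2,0) retry=(2,1,0,1)
14. P CAS -> counter=11 r=(10,10,11,10) succ=(0,0,2,0) retry=(3,1,0,1)
15. R CAS -> counter=12 r=(10,10,11,10) succ=(0,0,3,0) retry=(3,1,0,1)
16. Q LOAD -> counter=12 r=(10,12,11,10) succ=(0,0,3,0) retry=(3,1,0,1)
17. Q CAS -> counter=13 r=(10,12,11,10) succ=(0,1,3,0) retry=(3,1,0,1)
18. S CAS -> counter=13 r=(10,12,11,10) succ=(0,1,3,0) retry=(3,1,0,2)

counter=13 r=(10,12,11,10) succ=(0,1,3,0) retry=(3,1,0,2)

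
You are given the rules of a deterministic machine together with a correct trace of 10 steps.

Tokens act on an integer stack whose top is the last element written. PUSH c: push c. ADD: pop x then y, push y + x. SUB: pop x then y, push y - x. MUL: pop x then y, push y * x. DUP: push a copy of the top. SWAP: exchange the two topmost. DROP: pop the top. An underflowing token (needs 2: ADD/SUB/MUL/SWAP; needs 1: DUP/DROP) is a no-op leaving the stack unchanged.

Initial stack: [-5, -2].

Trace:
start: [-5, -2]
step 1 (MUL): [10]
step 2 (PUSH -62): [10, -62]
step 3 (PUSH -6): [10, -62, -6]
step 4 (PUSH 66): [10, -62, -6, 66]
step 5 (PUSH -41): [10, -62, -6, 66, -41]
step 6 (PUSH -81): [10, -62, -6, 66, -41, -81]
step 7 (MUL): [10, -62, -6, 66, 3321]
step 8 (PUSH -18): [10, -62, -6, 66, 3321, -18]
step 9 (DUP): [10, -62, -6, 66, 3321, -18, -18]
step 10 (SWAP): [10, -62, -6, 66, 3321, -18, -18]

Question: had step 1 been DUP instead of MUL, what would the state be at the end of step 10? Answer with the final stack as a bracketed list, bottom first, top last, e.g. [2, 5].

[-5, -2, -2, -62, -6, 66, 3321, -18, -18]

(re-executing from step 1 with the substitution; state before step 1: [-5, -2])
step 1 (DUP): [-5, -2, -2]
step 2 (PUSH -62): [-5, -2, -2, -62]
step 3 (PUSH -6): [-5, -2, -2, -62, -6]
step 4 (PUSH 66): [-5, -2, -2, -62, -6, 66]
step 5 (PUSH -41): [-5, -2, -2, -62, -6, 66, -41]
step 6 (PUSH -81): [-5, -2, -2, -62, -6, 66, -41, -81]
step 7 (MUL): [-5, -2, -2, -62, -6, 66, 3321]
step 8 (PUSH -18): [-5, -2, -2, -62, -6, 66, 3321, -18]
step 9 (DUP): [-5, -2, -2, -62, -6, 66, 3321, -18, -18]
step 10 (SWAP): [-5, -2, -2, -62, -6, 66, 3321, -18, -18]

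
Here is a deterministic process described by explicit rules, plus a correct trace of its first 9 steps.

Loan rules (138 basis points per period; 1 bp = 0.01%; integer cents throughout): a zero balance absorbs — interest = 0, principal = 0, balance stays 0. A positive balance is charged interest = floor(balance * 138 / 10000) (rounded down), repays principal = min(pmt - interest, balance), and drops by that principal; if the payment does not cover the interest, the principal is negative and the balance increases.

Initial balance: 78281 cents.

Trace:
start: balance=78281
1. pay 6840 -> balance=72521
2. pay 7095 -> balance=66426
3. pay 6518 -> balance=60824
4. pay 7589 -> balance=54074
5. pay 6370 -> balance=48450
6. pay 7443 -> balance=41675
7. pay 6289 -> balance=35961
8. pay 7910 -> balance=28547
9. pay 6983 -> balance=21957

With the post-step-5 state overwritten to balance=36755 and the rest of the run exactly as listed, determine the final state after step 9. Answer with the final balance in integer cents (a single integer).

9603

state after step 5 := balance=36755
6. pay 7443 -> balance=29819
7. pay 6289 -> balance=23941
8. pay 7910 -> balance=16361
9. pay 6983 -> balance=9603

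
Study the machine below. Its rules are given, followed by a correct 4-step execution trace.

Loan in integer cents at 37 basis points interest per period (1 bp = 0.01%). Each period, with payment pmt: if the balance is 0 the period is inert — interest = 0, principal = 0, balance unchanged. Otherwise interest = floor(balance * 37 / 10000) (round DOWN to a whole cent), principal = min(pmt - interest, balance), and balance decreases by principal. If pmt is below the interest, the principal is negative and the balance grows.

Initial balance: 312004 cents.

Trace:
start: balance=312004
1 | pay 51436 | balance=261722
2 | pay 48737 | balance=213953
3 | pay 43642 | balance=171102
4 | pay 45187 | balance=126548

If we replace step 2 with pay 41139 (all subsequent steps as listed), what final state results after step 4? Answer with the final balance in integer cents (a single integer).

(re-executing from step 2 with the substitution; state before step 2: balance=261722)
2 | pay 41139 | balance=221551
3 | pay 43642 | balance=178728
4 | pay 45187 | balance=134202

134202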